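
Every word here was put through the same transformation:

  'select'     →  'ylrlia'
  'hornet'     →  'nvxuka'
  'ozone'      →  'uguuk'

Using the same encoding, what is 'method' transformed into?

Shifts by position in select: pos 0: s→y (+6), pos 1: e→l (+7), pos 2: l→r (+6), pos 3: e→l (+7) — repeating every 2. The shifts repeat in a cycle of length 2: positions 0,1,… shift by +6, +7, then the pattern repeats.
On method: m+6=s, e+7=l, t+6=z, h+7=o, o+6=u, d+7=k.

slzouk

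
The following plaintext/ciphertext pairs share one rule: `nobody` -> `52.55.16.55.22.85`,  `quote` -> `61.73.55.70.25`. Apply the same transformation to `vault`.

76.13.73.46.70

With a=1..z=26, the number is 3·pos + 10.
On vault: v=22→76, a=1→13, u=21→73, l=12→46, t=20→70.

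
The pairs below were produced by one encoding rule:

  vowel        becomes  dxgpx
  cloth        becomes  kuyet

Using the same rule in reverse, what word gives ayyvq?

spoke

In vowel: v→d is +8, o→x is +9, w→g is +10, e→p is +11 — the shift increases by 1 each position. Letter i (0-indexed) is shifted by i+8, so successive shifts are 8, 9, 10, ….
Reversing it on ayyvq: a−8=s, y−9=p, y−10=o, v−11=k, q−12=e.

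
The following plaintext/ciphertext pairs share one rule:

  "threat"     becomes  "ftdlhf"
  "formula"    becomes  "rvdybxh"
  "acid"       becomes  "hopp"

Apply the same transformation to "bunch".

nbzot

The shift depends on letter class: consonant t→f is +12, but vowel e→l is +7. The rule splits by letter class: vowels +7, consonants +12.
On bunch: b(cons)+12=n, u(vowel)+7=b, n(cons)+12=z, c(cons)+12=o, h(cons)+12=t.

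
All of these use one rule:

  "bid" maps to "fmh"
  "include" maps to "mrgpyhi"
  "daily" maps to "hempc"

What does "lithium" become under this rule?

pmxlmyq

It's a constant shift of +4 (ROT4).
For lithium: l+4=p, i+4=m, t+4=x, h+4=l, i+4=m, u+4=y, m+4=q.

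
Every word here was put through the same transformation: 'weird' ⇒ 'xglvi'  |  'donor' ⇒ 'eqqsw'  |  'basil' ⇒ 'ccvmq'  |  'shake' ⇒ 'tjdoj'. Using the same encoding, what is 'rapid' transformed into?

scsmi

In weird: w→x is +1, e→g is +2, i→l is +3, r→v is +4 — the shift increases by 1 each position. Each letter shifts forward by (position + 1), i.e. 1, 2, 3, … — the shift grows by one for each successive letter.
On rapid: r+1=s, a+2=c, p+3=s, i+4=m, d+5=i.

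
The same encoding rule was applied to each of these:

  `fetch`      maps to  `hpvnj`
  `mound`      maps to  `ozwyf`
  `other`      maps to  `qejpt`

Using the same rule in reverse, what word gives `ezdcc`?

cobra

Shifts by position in fetch: pos 0: f→h (+2), pos 1: e→p (+11), pos 2: t→v (+2), pos 3: c→n (+11) — repeating every 2. A repeating key of period 2 is used — shifts +2, +11 over and over.
Decoding ezdcc: e−2=c, z−11=o, d−2=b, c−11=r, c−2=a.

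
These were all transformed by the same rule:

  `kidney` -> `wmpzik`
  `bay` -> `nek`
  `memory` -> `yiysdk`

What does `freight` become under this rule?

The shift depends on letter class: consonant k→w is +12, but vowel i→m is +4. The rule splits by letter class: vowels +4, consonants +12.
Applying it to freight: f(cons)+12=r, r(cons)+12=d, e(vowel)+4=i, i(vowel)+4=m, g(cons)+12=s, h(cons)+12=t, t(cons)+12=f.

rdimstf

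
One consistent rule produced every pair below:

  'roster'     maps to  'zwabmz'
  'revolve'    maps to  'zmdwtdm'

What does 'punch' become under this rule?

xcvkp

Compare letters: r→z is +8, o→w is +8, s→a is +8 — a constant shift. Each letter is shifted forward by 8 in the alphabet (a Caesar shift of +8).
On punch: p+8=x, u+8=c, n+8=v, c+8=k, h+8=p.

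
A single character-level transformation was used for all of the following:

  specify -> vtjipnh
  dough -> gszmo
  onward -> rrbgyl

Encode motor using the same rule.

psyuy

In specify: s→v is +3, p→t is +4, e→j is +5, c→i is +6 — the shift increases by 1 each position. Letter i (0-indexed) is shifted by i+3, so successive shifts are 3, 4, 5, ….
Applying it to motor: m+3=p, o+4=s, t+5=y, o+6=u, r+7=y.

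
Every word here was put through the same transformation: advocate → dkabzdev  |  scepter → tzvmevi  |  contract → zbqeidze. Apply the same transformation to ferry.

gviih

a(0)→d(3) and d(3)→k(10) fit y≡11x+3 (mod 26); the inverse of 11 mod 26 is 19. Each letter's alphabet position (a=0..z=25) is mapped through 11·x+3 mod 26 — an affine cipher.
Applying it to ferry: f(5)→11·5+3≡6=g; e(4)→11·4+3≡21=v; r(17)→11·17+3≡8=i; r(17)→11·17+3≡8=i; y(24)→11·24+3≡7=h (all mod 26).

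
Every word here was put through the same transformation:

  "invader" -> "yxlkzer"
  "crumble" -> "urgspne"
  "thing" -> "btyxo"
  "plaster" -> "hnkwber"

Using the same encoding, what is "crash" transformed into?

i(8)→y(24) and n(13)→x(23) fit y≡5x+10 (mod 26); the inverse of 5 mod 26 is 21. Treating letters as 0–25, the rule is x ↦ 5x + 10 (mod 26).
On crash: c(2)→5·2+10≡20=u; r(17)→5·17+10≡17=r; a(0)→5·0+10≡10=k; s(18)→5·18+10≡22=w; h(7)→5·7+10≡19=t (all mod 26).

urkwt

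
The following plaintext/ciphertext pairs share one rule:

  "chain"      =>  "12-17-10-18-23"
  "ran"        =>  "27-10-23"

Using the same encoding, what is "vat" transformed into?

31-10-29

c is letter #3 and maps to 12: an offset of 9. Each letter is replaced by its alphabet position (a=1..z=26) + 9.
On vat: v=22→31, a=1→10, t=20→29.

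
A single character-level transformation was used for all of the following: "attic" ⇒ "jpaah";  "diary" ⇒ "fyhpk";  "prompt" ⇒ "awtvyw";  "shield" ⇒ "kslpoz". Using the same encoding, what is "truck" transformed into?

rjbya

The output letters match the input read backwards, each shifted +7: attic reversed is citta. Read the word backwards and shift each letter +7.
For truck: reverse → kcurt; then shift: k+7=r, c+7=j, u+7=b, r+7=y, t+7=a.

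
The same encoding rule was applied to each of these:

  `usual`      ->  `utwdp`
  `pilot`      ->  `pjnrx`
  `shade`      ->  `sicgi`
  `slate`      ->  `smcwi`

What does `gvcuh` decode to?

guard

In usual: u→u is +0, s→t is +1, u→w is +2, a→d is +3 — the shift increases by 1 each position. Letter i (0-indexed) is shifted by i+0, so successive shifts are 0, 1, 2, ….
Decoding gvcuh: g−0=g, v−1=u, c−2=a, u−3=r, h−4=d.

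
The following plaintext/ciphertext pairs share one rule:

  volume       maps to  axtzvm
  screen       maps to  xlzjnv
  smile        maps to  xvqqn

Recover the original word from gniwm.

Shifts by position in volume: pos 0: v→a (+5), pos 1: o→x (+9), pos 2: l→t (+8), pos 3: u→z (+5), pos 4: m→v (+9), pos 5: e→m (+8) — repeating every 3. It's a Vigenère-style cipher with numeric key [5,9,8]: position i shifts by key[i mod 3].
Decoding gniwm: g−5=b, n−9=e, i−8=a, w−5=r, m−9=d.

beard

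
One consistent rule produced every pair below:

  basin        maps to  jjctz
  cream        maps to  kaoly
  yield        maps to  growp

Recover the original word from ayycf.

sport

In basin: b→j is +8, a→j is +9, s→c is +10, i→t is +11 — the shift increases by 1 each position. Each letter shifts forward by (position + 8), i.e. 8, 9, 10, … — the shift grows by one for each successive letter.
Reversing it on ayycf: a−8=s, y−9=p, y−10=o, c−11=r, f−12=t.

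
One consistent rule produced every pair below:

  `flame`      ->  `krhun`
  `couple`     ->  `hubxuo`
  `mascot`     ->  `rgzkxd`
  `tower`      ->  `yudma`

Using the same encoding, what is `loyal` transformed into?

qufiu

In flame: f→k is +5, l→r is +6, a→h is +7, m→u is +8 — the shift increases by 1 each position. The shift increases by 1 at each position, starting from +5: 5, 6, 7, ….
For loyal: l+5=q, o+6=u, y+7=f, a+8=i, l+9=u.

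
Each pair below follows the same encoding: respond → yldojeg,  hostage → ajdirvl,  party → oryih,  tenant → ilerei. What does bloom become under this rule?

wujjz

This is an affine cipher: with a=0,…,z=25, each position x becomes (5x+17) mod 26.
Applying it to bloom: b(1)→5·1+17≡22=w; l(11)→5·11+17≡20=u; o(14)→5·14+17≡9=j; o(14)→5·14+17≡9=j; m(12)→5·12+17≡25=z (all mod 26).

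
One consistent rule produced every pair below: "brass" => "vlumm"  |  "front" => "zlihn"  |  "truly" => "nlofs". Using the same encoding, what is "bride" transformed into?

vlcxy

This is a Caesar cipher with shift 20.
Applying it to bride: b+20=v, r+20=l, i+20=c, d+20=x, e+20=y.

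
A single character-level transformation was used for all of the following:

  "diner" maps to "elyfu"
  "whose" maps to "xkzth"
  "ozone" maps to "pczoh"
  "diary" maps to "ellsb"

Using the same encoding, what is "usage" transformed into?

Shifts by position in diner: pos 0: d→e (+1), pos 1: i→l (+3), pos 2: n→y (+11), pos 3: e→f (+1), pos 4: r→u (+3) — repeating every 3. The shifts repeat in a cycle of length 3: positions 0,1,… shift by +1, +3, +11, then the pattern repeats.
For usage: u+1=v, s+3=v, a+11=l, g+1=h, e+3=h.

vvlhh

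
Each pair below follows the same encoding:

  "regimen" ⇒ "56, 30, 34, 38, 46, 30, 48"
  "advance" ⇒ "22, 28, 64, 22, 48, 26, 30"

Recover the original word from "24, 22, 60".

bat

r(#18)→56 and e(#5)→30: differences scale by 2, so n = 2·pos + 20. The formula is n = 2×(alphabet index, a=1) + 20.
Reversing it on 24, 22, 60: 24→(24−20)÷2=2=b, 22→(22−20)÷2=1=a, 60→(60−20)÷2=20=t.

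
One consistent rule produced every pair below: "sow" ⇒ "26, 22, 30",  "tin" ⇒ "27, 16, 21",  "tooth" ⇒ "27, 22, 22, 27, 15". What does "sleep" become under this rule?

The number is (letter's place in the alphabet, a=1) + 7.
For sleep: s=19→26, l=12→19, e=5→12, e=5→12, p=16→23.

26, 19, 12, 12, 23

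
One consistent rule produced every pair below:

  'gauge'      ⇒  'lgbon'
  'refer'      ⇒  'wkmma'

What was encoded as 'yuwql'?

topic

In gauge: g→l is +5, a→g is +6, u→b is +7, g→o is +8 — the shift increases by 1 each position. Each letter shifts forward by (position + 5), i.e. 5, 6, 7, … — the shift grows by one for each successive letter.
Decoding yuwql: y−5=t, u−6=o, w−7=p, q−8=i, l−9=c.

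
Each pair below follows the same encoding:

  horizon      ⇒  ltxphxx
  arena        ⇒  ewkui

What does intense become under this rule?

Letter i (0-indexed) is shifted by i+4, so successive shifts are 4, 5, 6, ….
For intense: i+4=m, n+5=s, t+6=z, e+7=l, n+8=v, s+9=b, e+10=o.

mszlvbo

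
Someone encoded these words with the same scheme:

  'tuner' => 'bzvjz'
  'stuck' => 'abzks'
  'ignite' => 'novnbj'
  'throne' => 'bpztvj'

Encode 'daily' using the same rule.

Two shifts are in play — +5 for a/e/i/o/u, +8 for every other letter.
Applying it to daily: d(cons)+8=l, a(vowel)+5=f, i(vowel)+5=n, l(cons)+8=t, y(cons)+8=g.

lfntg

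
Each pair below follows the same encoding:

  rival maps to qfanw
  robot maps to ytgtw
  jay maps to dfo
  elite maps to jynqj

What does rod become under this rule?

The word is reversed, then every letter is shifted forward by 5.
On rod: reverse → dor; then shift: d+5=i, o+5=t, r+5=w.

itw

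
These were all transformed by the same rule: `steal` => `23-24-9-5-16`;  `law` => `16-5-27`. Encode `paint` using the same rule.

s is letter #19 and maps to 23: an offset of 4. The number is (letter's place in the alphabet, a=1) + 4.
On paint: p=16→20, a=1→5, i=9→13, n=14→18, t=20→24.

20-5-13-18-24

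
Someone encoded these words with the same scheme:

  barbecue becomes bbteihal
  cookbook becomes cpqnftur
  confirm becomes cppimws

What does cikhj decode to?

Each letter shifts forward by its position index (0, 1, 2, …) — the shift grows by one for each successive letter.
Reversing it on cikhj: c−0=c, i−1=h, k−2=i, h−3=e, j−4=f.

chief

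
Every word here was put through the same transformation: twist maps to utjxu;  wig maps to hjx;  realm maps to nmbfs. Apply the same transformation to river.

sfwjs

The output letters match the input read backwards, each shifted +1: twist reversed is tsiwt. Two steps: reverse the string, then apply a Caesar shift of +1.
For river: reverse → revir; then shift: r+1=s, e+1=f, v+1=w, i+1=j, r+1=s.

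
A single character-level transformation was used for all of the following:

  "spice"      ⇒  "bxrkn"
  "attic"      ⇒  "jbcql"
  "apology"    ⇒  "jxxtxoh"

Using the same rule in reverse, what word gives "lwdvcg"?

Shifts by position in spice: pos 0: s→b (+9), pos 1: p→x (+8), pos 2: i→r (+9), pos 3: c→k (+8) — repeating every 2. The shifts repeat in a cycle of length 2: positions 0,1,… shift by +9, +8, then the pattern repeats.
Undoing it on lwdvcg: l−9=c, w−8=o, d−9=u, v−8=n, c−9=t, g−8=y.

county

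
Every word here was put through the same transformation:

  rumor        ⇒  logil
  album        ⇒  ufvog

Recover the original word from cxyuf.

It's a constant shift of +20 (ROT20).
Decoding cxyuf: c−20=i, x−20=d, y−20=e, u−20=a, f−20=l.

ideal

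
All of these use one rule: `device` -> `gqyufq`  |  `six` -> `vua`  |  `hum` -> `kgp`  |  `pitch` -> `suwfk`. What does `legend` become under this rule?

oqjqqg

Vowels shift forward by 12 and consonants shift forward by 3.
On legend: l(cons)+3=o, e(vowel)+12=q, g(cons)+3=j, e(vowel)+12=q, n(cons)+3=q, d(cons)+3=g.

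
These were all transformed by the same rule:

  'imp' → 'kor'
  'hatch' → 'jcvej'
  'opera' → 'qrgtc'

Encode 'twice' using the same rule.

vykeg

Compare letters: i→k is +2, m→o is +2, p→r is +2 — a constant shift. This is a Caesar cipher with shift 2.
On twice: t+2=v, w+2=y, i+2=k, c+2=e, e+2=g.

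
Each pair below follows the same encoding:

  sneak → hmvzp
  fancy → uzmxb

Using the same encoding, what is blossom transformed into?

yolhhln

Each pair mirrors across the alphabet (s↔h, n↔m, e↔v): positions sum to 25. This is the alphabet-reversal cipher (Atbash): a becomes z, b becomes y, etc.
On blossom: b↔y, l↔o, o↔l, s↔h, s↔h, o↔l, m↔n.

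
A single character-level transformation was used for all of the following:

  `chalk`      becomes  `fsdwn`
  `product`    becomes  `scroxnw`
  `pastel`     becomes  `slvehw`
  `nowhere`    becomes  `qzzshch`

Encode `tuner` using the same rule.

wfqpu

Shifts by position in chalk: pos 0: c→f (+3), pos 1: h→s (+11), pos 2: a→d (+3), pos 3: l→w (+11) — repeating every 2. It's a Vigenère-style cipher with numeric key [3,11]: position i shifts by key[i mod 2].
On tuner: t+3=w, u+11=f, n+3=q, e+11=p, r+3=u.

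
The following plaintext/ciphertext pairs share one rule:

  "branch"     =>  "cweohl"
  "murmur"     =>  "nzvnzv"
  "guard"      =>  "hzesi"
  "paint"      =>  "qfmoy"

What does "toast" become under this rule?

utety

Shifts by position in branch: pos 0: b→c (+1), pos 1: r→w (+5), pos 2: a→e (+4), pos 3: n→o (+1), pos 4: c→h (+5), pos 5: h→l (+4) — repeating every 3. A repeating key of period 3 is used — shifts +1, +5, +4 over and over.
For toast: t+1=u, o+5=t, a+4=e, s+1=t, t+5=y.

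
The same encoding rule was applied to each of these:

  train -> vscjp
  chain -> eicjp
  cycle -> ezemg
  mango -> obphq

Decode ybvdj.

watch

It's a Vigenère-style cipher with numeric key [2,1]: position i shifts by key[i mod 2].
Undoing it on ybvdj: y−2=w, b−1=a, v−2=t, d−1=c, j−2=h.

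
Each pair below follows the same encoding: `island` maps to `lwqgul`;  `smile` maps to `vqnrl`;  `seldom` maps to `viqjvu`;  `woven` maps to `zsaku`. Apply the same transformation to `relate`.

uiqgam

In island: i→l is +3, s→w is +4, l→q is +5, a→g is +6 — the shift increases by 1 each position. The shift increases by 1 at each position, starting from +3: 3, 4, 5, ….
For relate: r+3=u, e+4=i, l+5=q, a+6=g, t+7=a, e+8=m.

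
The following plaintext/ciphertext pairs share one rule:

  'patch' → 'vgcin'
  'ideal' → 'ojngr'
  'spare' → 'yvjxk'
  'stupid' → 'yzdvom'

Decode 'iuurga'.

collar

It's a Vigenère-style cipher with numeric key [6,6,9]: position i shifts by key[i mod 3].
Reversing it on iuurga: i−6=c, u−6=o, u−9=l, r−6=l, g−6=a, a−9=r.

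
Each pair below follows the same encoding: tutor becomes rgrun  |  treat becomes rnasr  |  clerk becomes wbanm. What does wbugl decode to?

cloud

t(19)→r(17) and u(20)→g(6) fit y≡15x+18 (mod 26); the inverse of 15 mod 26 is 7. Treating letters as 0–25, the rule is x ↦ 15x + 18 (mod 26).
Reversing it on wbugl: w(22)→7·(22−18)≡2=c; b(1)→7·(1−18)≡11=l; u(20)→7·(20−18)≡14=o; g(6)→7·(6−18)≡20=u; l(11)→7·(11−18)≡3=d (all mod 26).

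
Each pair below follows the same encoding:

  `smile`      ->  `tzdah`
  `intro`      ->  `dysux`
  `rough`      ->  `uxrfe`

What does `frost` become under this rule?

guxts

This is an affine cipher: with a=0,…,z=25, each position x becomes (25x+11) mod 26.
For frost: f(5)→25·5+11≡6=g; r(17)→25·17+11≡20=u; o(14)→25·14+11≡23=x; s(18)→25·18+11≡19=t; t(19)→25·19+11≡18=s (all mod 26).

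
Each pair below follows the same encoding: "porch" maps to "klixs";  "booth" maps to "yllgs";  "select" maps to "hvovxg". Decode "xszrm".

Each pair mirrors across the alphabet (p↔k, o↔l, r↔i): positions sum to 25. Letters are reflected about the middle of the alphabet (position → 25−position): Atbash.
Reversing it on xszrm: x↔c, s↔h, z↔a, r↔i, m↔n.

chain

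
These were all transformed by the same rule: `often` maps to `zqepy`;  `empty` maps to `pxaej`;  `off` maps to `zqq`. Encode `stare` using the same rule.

delcp

Compare letters: o→z is +11, f→q is +11, t→e is +11 — a constant shift. Every letter moves 11 places later in the alphabet, wrapping around z→a.
For stare: s+11=d, t+11=e, a+11=l, r+11=c, e+11=p.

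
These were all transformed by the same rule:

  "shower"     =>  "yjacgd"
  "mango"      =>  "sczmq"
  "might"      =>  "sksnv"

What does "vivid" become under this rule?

bkhof

The shifts repeat in a cycle of length 3: positions 0,1,… shift by +6, +2, +12, then the pattern repeats.
Applying it to vivid: v+6=b, i+2=k, v+12=h, i+6=o, d+2=f.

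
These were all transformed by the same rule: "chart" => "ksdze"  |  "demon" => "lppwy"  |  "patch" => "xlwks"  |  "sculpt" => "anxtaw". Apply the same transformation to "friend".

nclmyg

It's a Vigenère-style cipher with numeric key [8,11,3]: position i shifts by key[i mod 3].
On friend: f+8=n, r+11=c, i+3=l, e+8=m, n+11=y, d+3=g.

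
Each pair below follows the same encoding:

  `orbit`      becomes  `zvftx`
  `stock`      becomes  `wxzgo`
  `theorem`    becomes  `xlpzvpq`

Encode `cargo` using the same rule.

glvkz

Vowels shift forward by 11 and consonants shift forward by 4.
For cargo: c(cons)+4=g, a(vowel)+11=l, r(cons)+4=v, g(cons)+4=k, o(vowel)+11=z.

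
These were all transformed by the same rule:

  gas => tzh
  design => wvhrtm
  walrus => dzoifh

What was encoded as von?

Letters are reflected about the middle of the alphabet (position → 25−position): Atbash.
Decoding von: v↔e, o↔l, n↔m.

elm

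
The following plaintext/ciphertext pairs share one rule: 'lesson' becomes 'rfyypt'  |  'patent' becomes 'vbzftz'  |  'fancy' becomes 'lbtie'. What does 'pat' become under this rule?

The shift depends on letter class: consonant l→r is +6, but vowel e→f is +1. Vowels shift forward by 1 and consonants shift forward by 6.
For pat: p(cons)+6=v, a(vowel)+1=b, t(cons)+6=z.

vbz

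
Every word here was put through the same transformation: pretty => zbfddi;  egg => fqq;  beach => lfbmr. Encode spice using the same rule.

The shift depends on letter class: consonant p→z is +10, but vowel e→f is +1. The rule splits by letter class: vowels +1, consonants +10.
Applying it to spice: s(cons)+10=c, p(cons)+10=z, i(vowel)+1=j, c(cons)+10=m, e(vowel)+1=f.

czjmf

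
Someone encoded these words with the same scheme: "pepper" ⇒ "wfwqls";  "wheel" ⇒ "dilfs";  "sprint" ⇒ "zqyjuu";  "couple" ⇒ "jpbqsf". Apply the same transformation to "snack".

It's a Vigenère-style cipher with numeric key [7,1]: position i shifts by key[i mod 2].
For snack: s+7=z, n+1=o, a+7=h, c+1=d, k+7=r.

zohdr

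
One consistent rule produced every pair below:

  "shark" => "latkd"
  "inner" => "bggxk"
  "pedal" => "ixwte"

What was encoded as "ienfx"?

plume

Compare letters: s→l is +19, h→a is +19, a→t is +19 — a constant shift. Every letter moves 19 places later in the alphabet, wrapping around z→a.
Reversing it on ienfx: i−19=p, e−19=l, n−19=u, f−19=m, x−19=e.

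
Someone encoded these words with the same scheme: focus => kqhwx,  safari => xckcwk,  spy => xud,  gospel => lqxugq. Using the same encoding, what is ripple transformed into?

The shift depends on letter class: consonant f→k is +5, but vowel o→q is +2. Vowels shift forward by 2 and consonants shift forward by 5.
On ripple: r(cons)+5=w, i(vowel)+2=k, p(cons)+5=u, p(cons)+5=u, l(cons)+5=q, e(vowel)+2=g.

wkuuqg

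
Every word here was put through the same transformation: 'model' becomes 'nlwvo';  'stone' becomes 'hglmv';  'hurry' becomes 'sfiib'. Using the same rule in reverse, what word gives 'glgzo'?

total

Each pair mirrors across the alphabet (m↔n, o↔l, d↔w): positions sum to 25. This is the alphabet-reversal cipher (Atbash): a becomes z, b becomes y, etc.
Decoding glgzo: g↔t, l↔o, g↔t, z↔a, o↔l.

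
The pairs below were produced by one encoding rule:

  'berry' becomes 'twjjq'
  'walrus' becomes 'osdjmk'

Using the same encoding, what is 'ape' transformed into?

shw

This is a Caesar cipher with shift 18.
For ape: a+18=s, p+18=h, e+18=w.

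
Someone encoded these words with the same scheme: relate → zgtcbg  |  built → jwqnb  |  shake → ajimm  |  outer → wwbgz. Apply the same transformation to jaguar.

Shifts by position in relate: pos 0: r→z (+8), pos 1: e→g (+2), pos 2: l→t (+8), pos 3: a→c (+2) — repeating every 2. A repeating key of period 2 is used — shifts +8, +2 over and over.
Applying it to jaguar: j+8=r, a+2=c, g+8=o, u+2=w, a+8=i, r+2=t.

rcowit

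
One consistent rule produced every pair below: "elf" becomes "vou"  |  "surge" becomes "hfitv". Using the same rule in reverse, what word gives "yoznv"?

blame

Letters are reflected about the middle of the alphabet (position → 25−position): Atbash.
Reversing it on yoznv: y↔b, o↔l, z↔a, n↔m, v↔e.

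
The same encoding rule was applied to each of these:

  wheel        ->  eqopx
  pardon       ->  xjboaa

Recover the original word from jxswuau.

boiling

In wheel: w→e is +8, h→q is +9, e→o is +10, e→p is +11 — the shift increases by 1 each position. The shift increases by 1 at each position, starting from +8: 8, 9, 10, ….
Undoing it on jxswuau: j−8=b, x−9=o, s−10=i, w−11=l, u−12=i, a−13=n, u−14=g.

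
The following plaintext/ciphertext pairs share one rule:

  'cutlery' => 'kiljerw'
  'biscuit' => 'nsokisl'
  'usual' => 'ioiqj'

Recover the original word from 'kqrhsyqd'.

Each letter's alphabet position (a=0..z=25) is mapped through 23·x+16 mod 26 — an affine cipher.
Undoing it on kqrhsyqd: k(10)→17·(10−16)≡2=c; q(16)→17·(16−16)≡0=a; r(17)→17·(17−16)≡17=r; h(7)→17·(7−16)≡3=d; s(18)→17·(18−16)≡8=i; y(24)→17·(24−16)≡6=g; q(16)→17·(16−16)≡0=a; d(3)→17·(3−16)≡13=n (all mod 26).

cardigan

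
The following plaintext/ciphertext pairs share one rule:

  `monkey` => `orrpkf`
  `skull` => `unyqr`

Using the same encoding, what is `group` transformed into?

iuszv

Each letter shifts forward by (position + 2), i.e. 2, 3, 4, … — the shift grows by one for each successive letter.
Applying it to group: g+2=i, r+3=u, o+4=s, u+5=z, p+6=v.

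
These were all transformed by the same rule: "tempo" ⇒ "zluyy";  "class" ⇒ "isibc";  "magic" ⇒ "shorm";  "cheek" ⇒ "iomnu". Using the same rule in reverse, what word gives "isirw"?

In tempo: t→z is +6, e→l is +7, m→u is +8, p→y is +9 — the shift increases by 1 each position. Letter i (0-indexed) is shifted by i+6, so successive shifts are 6, 7, 8, ….
Decoding isirw: i−6=c, s−7=l, i−8=a, r−9=i, w−10=m.

claim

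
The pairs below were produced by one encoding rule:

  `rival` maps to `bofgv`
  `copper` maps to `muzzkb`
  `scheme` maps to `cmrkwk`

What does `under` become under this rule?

The shift depends on letter class: consonant r→b is +10, but vowel i→o is +6. The rule splits by letter class: vowels +6, consonants +10.
Applying it to under: u(vowel)+6=a, n(cons)+10=x, d(cons)+10=n, e(vowel)+6=k, r(cons)+10=b.

axnkb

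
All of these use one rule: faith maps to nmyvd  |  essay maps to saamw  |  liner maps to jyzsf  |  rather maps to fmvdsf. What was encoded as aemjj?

small

f(5)→n(13) and a(0)→m(12) fit y≡21x+12 (mod 26); the inverse of 21 mod 26 is 5. Treating letters as 0–25, the rule is x ↦ 21x + 12 (mod 26).
Reversing it on aemjj: a(0)→5·(0−12)≡18=s; e(4)→5·(4−12)≡12=m; m(12)→5·(12−12)≡0=a; j(9)→5·(9−12)≡11=l; j(9)→5·(9−12)≡11=l (all mod 26).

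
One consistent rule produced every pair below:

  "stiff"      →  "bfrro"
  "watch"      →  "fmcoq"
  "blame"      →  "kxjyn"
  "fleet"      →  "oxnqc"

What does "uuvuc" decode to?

limit

It's a Vigenère-style cipher with numeric key [9,12]: position i shifts by key[i mod 2].
Undoing it on uuvuc: u−9=l, u−12=i, v−9=m, u−12=i, c−9=t.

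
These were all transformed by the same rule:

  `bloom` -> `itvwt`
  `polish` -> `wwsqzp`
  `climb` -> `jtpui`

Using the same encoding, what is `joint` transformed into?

Shifts by position in bloom: pos 0: b→i (+7), pos 1: l→t (+8), pos 2: o→v (+7), pos 3: o→w (+8) — repeating every 2. A repeating key of period 2 is used — shifts +7, +8 over and over.
Applying it to joint: j+7=q, o+8=w, i+7=p, n+8=v, t+7=a.

qwpva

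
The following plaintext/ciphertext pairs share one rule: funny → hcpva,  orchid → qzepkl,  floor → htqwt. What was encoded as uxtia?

Shifts by position in funny: pos 0: f→h (+2), pos 1: u→c (+8), pos 2: n→p (+2), pos 3: n→v (+8) — repeating every 2. It's a Vigenère-style cipher with numeric key [2,8]: position i shifts by key[i mod 2].
Undoing it on uxtia: u−2=s, x−8=p, t−2=r, i−8=a, a−2=y.

spray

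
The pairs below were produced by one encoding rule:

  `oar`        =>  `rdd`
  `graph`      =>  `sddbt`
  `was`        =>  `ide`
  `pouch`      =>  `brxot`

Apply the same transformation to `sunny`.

Two shifts are in play — +3 for a/e/i/o/u, +12 for every other letter.
Applying it to sunny: s(cons)+12=e, u(vowel)+3=x, n(cons)+12=z, n(cons)+12=z, y(cons)+12=k.

exzzk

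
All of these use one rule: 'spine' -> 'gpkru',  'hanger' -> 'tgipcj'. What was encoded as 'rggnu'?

The output letters match the input read backwards, each shifted +2: spine reversed is enips. The word is reversed, then every letter is shifted forward by 2.
Undoing it on rggnu: shift back: r−2=p, g−2=e, g−2=e, n−2=l, u−2=s → peels; then reverse → sleep.

sleep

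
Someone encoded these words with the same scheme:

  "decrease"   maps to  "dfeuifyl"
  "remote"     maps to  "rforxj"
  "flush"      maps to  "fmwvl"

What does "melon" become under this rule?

In decrease: d→d is +0, e→f is +1, c→e is +2, r→u is +3 — the shift increases by 1 each position. The shift increases by 1 at each position, starting from +0: 0, 1, 2, ….
For melon: m+0=m, e+1=f, l+2=n, o+3=r, n+4=r.

mfnrr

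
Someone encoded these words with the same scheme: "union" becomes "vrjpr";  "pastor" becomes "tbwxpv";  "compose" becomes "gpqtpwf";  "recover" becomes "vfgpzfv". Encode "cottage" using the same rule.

gpxxbkf

Vowels shift forward by 1 and consonants shift forward by 4.
Applying it to cottage: c(cons)+4=g, o(vowel)+1=p, t(cons)+4=x, t(cons)+4=x, a(vowel)+1=b, g(cons)+4=k, e(vowel)+1=f.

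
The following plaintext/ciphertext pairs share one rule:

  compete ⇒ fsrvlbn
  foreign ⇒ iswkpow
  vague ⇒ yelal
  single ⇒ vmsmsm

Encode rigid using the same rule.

umlok

In compete: c→f is +3, o→s is +4, m→r is +5, p→v is +6 — the shift increases by 1 each position. Each letter shifts forward by (position + 3), i.e. 3, 4, 5, … — the shift grows by one for each successive letter.
For rigid: r+3=u, i+4=m, g+5=l, i+6=o, d+7=k.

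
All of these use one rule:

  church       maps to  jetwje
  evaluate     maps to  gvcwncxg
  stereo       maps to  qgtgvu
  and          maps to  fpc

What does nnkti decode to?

grill

The output letters match the input read backwards, each shifted +2: church reversed is hcruhc. Read the word backwards and shift each letter +2.
Reversing it on nnkti: shift back: n−2=l, n−2=l, k−2=i, t−2=r, i−2=g → llirg; then reverse → grill.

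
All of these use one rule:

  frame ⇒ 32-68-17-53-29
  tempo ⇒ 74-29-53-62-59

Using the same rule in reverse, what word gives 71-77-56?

sun

f(#6)→32 and r(#18)→68: differences scale by 3, so n = 3·pos + 14. With a=1..z=26, the number is 3·pos + 14.
Decoding 71-77-56: 71→(71−14)÷3=19=s, 77→(77−14)÷3=21=u, 56→(56−14)÷3=14=n.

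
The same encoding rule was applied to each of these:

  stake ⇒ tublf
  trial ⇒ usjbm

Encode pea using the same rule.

This is a Caesar cipher with shift 1.
Applying it to pea: p+1=q, e+1=f, a+1=b.

qfb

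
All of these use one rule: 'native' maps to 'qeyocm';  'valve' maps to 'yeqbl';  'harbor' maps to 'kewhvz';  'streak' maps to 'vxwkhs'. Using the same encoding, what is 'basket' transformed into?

In native: n→q is +3, a→e is +4, t→y is +5, i→o is +6 — the shift increases by 1 each position. The shift increases by 1 at each position, starting from +3: 3, 4, 5, ….
Applying it to basket: b+3=e, a+4=e, s+5=x, k+6=q, e+7=l, t+8=b.

eexqlb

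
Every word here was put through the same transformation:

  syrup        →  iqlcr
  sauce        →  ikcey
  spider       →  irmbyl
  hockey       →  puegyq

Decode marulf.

import

s(18)→i(8) and y(24)→q(16) fit y≡23x+10 (mod 26); the inverse of 23 mod 26 is 17. Each letter's alphabet position (a=0..z=25) is mapped through 23·x+10 mod 26 — an affine cipher.
Reversing it on marulf: m(12)→17·(12−10)≡8=i; a(0)→17·(0−10)≡12=m; r(17)→17·(17−10)≡15=p; u(20)→17·(20−10)≡14=o; l(11)→17·(11−10)≡17=r; f(5)→17·(5−10)≡19=t (all mod 26).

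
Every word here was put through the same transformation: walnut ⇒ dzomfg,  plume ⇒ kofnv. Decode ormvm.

linen

This is the alphabet-reversal cipher (Atbash): a becomes z, b becomes y, etc.
Decoding ormvm: o↔l, r↔i, m↔n, v↔e, m↔n.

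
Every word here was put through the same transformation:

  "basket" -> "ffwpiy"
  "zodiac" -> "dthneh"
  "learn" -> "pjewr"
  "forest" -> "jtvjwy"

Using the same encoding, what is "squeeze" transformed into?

It's a Vigenère-style cipher with numeric key [4,5]: position i shifts by key[i mod 2].
Applying it to squeeze: s+4=w, q+5=v, u+4=y, e+5=j, e+4=i, z+5=e, e+4=i.

wvyjiei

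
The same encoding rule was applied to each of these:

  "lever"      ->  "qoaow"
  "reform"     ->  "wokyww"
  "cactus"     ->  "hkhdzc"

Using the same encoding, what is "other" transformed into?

tdmow

It's a Vigenère-style cipher with numeric key [5,10]: position i shifts by key[i mod 2].
For other: o+5=t, t+10=d, h+5=m, e+10=o, r+5=w.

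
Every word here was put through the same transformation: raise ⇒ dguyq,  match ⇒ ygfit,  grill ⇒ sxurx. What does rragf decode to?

The shifts repeat in a cycle of length 2: positions 0,1,… shift by +12, +6, then the pattern repeats.
Reversing it on rragf: r−12=f, r−6=l, a−12=o, g−6=a, f−12=t.

float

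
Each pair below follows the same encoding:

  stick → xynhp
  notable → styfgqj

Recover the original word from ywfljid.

This is a Caesar cipher with shift 5.
Decoding ywfljid: y−5=t, w−5=r, f−5=a, l−5=g, j−5=e, i−5=d, d−5=y.

tragedy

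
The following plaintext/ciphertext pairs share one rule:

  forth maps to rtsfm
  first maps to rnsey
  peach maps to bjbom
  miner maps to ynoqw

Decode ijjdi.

weird

Shifts by position in forth: pos 0: f→r (+12), pos 1: o→t (+5), pos 2: r→s (+1), pos 3: t→f (+12), pos 4: h→m (+5) — repeating every 3. It's a Vigenère-style cipher with numeric key [12,5,1]: position i shifts by key[i mod 3].
Decoding ijjdi: i−12=w, j−5=e, j−1=i, d−12=r, i−5=d.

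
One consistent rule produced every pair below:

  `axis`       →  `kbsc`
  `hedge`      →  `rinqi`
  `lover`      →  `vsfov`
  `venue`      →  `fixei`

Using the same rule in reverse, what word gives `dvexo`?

trunk

Shifts by position in axis: pos 0: a→k (+10), pos 1: x→b (+4), pos 2: i→s (+10), pos 3: s→c (+10) — repeating every 3. The shifts repeat in a cycle of length 3: positions 0,1,… shift by +10, +4, +10, then the pattern repeats.
Undoing it on dvexo: d−10=t, v−4=r, e−10=u, x−10=n, o−4=k.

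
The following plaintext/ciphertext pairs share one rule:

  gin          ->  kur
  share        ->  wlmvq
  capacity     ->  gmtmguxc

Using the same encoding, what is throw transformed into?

xlvaa

The shift depends on letter class: consonant g→k is +4, but vowel i→u is +12. The rule splits by letter class: vowels +12, consonants +4.
On throw: t(cons)+4=x, h(cons)+4=l, r(cons)+4=v, o(vowel)+12=a, w(cons)+4=a.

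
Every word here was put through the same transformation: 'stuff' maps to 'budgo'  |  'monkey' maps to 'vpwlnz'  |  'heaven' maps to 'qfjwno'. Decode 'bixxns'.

Shifts by position in stuff: pos 0: s→b (+9), pos 1: t→u (+1), pos 2: u→d (+9), pos 3: f→g (+1) — repeating every 2. The shifts repeat in a cycle of length 2: positions 0,1,… shift by +9, +1, then the pattern repeats.
Undoing it on bixxns: b−9=s, i−1=h, x−9=o, x−1=w, n−9=e, s−1=r.

shower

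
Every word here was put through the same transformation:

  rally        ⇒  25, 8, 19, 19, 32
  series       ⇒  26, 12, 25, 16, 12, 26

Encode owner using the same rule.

22, 30, 21, 12, 25

r is letter #18 and maps to 25: an offset of 7. Each letter is replaced by its alphabet position (a=1..z=26) + 7.
Applying it to owner: o=15→22, w=23→30, n=14→21, e=5→12, r=18→25.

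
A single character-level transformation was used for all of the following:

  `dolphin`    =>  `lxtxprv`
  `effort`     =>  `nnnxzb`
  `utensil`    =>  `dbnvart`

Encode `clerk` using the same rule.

ktnzs

The shift depends on letter class: consonant d→l is +8, but vowel o→x is +9. Vowels shift forward by 9 and consonants shift forward by 8.
On clerk: c(cons)+8=k, l(cons)+8=t, e(vowel)+9=n, r(cons)+8=z, k(cons)+8=s.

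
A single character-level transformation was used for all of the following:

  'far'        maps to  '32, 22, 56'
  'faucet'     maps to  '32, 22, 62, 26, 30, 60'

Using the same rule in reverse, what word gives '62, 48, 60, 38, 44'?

until

f(#6)→32 and a(#1)→22: differences scale by 2, so n = 2·pos + 20. Each letter becomes 2×(its alphabet position, a=1..z=26) + 20.
Reversing it on 62, 48, 60, 38, 44: 62→(62−20)÷2=21=u, 48→(48−20)÷2=14=n, 60→(60−20)÷2=20=t, 38→(38−20)÷2=9=i, 44→(44−20)÷2=12=l.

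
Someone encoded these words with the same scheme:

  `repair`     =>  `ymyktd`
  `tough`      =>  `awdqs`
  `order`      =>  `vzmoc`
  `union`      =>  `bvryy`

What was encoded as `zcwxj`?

In repair: r→y is +7, e→m is +8, p→y is +9, a→k is +10 — the shift increases by 1 each position. The shift increases by 1 at each position, starting from +7: 7, 8, 9, ….
Undoing it on zcwxj: z−7=s, c−8=u, w−9=n, x−10=n, j−11=y.

sunny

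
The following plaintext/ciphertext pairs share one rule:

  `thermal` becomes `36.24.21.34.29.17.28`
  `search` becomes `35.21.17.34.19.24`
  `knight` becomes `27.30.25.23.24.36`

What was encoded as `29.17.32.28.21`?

Letters become their 1-based position plus 16 (so a→17, b→18, …).
Decoding 29.17.32.28.21: 29→(29−16)÷1=13=m, 17→(17−16)÷1=1=a, 32→(32−16)÷1=16=p, 28→(28−16)÷1=12=l, 21→(21−16)÷1=5=e.

maple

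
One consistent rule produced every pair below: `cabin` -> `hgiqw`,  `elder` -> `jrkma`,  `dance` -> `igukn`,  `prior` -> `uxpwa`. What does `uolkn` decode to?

In cabin: c→h is +5, a→g is +6, b→i is +7, i→q is +8 — the shift increases by 1 each position. The shift increases by 1 at each position, starting from +5: 5, 6, 7, ….
Undoing it on uolkn: u−5=p, o−6=i, l−7=e, k−8=c, n−9=e.

piece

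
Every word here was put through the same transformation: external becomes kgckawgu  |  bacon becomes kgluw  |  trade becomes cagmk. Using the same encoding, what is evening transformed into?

kekwowp

The shift depends on letter class: consonant x→g is +9, but vowel e→k is +6. Vowels shift forward by 6 and consonants shift forward by 9.
On evening: e(vowel)+6=k, v(cons)+9=e, e(vowel)+6=k, n(cons)+9=w, i(vowel)+6=o, n(cons)+9=w, g(cons)+9=p.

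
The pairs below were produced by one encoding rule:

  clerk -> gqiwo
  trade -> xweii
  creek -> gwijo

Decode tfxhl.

Shifts by position in clerk: pos 0: c→g (+4), pos 1: l→q (+5), pos 2: e→i (+4), pos 3: r→w (+5) — repeating every 2. The shifts repeat in a cycle of length 2: positions 0,1,… shift by +4, +5, then the pattern repeats.
Decoding tfxhl: t−4=p, f−5=a, x−4=t, h−5=c, l−4=h.

patch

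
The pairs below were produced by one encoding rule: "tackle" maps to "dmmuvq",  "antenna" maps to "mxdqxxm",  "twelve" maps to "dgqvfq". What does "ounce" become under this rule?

agxmq

Vowels shift forward by 12 and consonants shift forward by 10.
For ounce: o(vowel)+12=a, u(vowel)+12=g, n(cons)+10=x, c(cons)+10=m, e(vowel)+12=q.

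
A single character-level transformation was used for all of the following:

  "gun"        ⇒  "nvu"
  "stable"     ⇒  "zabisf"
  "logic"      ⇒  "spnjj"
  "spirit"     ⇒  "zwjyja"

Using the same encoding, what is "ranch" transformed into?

ybujo

The shift depends on letter class: consonant g→n is +7, but vowel u→v is +1. Vowels shift forward by 1 and consonants shift forward by 7.
Applying it to ranch: r(cons)+7=y, a(vowel)+1=b, n(cons)+7=u, c(cons)+7=j, h(cons)+7=o.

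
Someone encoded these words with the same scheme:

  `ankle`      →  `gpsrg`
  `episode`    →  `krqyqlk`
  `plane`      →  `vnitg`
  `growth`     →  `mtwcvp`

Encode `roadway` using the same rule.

xqijyie

It's a Vigenère-style cipher with numeric key [6,2,8]: position i shifts by key[i mod 3].
On roadway: r+6=x, o+2=q, a+8=i, d+6=j, w+2=y, a+8=i, y+6=e.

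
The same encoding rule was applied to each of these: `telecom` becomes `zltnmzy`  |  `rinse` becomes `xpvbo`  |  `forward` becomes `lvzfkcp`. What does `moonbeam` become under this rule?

In telecom: t→z is +6, e→l is +7, l→t is +8, e→n is +9 — the shift increases by 1 each position. Each letter shifts forward by (position + 6), i.e. 6, 7, 8, … — the shift grows by one for each successive letter.
For moonbeam: m+6=s, o+7=v, o+8=w, n+9=w, b+10=l, e+11=p, a+12=m, m+13=z.

svwwlpmz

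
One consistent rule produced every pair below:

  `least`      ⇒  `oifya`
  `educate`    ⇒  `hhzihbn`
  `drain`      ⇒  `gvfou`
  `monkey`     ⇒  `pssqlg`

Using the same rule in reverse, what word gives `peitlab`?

madness

In least: l→o is +3, e→i is +4, a→f is +5, s→y is +6 — the shift increases by 1 each position. Each letter shifts forward by (position + 3), i.e. 3, 4, 5, … — the shift grows by one for each successive letter.
Reversing it on peitlab: p−3=m, e−4=a, i−5=d, t−6=n, l−7=e, a−8=s, b−9=s.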